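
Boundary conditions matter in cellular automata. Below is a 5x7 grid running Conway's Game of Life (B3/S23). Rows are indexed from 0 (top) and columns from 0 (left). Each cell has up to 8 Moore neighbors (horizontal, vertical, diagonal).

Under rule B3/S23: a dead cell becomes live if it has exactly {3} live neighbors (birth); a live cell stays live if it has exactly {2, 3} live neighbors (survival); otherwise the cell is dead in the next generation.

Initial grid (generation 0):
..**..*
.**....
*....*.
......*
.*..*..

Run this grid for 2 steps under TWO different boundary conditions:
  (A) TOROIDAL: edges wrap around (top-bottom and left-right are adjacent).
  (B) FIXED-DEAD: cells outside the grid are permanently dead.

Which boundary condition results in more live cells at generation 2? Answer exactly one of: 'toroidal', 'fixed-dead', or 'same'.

Under TOROIDAL boundary, generation 2:
.......
...*...
.......
..*.**.
*.**.*.
Population = 8

Under FIXED-DEAD boundary, generation 2:
.*.*...
*..*...
.*.....
.......
.......
Population = 5

Comparison: toroidal=8, fixed-dead=5 -> toroidal

Answer: toroidal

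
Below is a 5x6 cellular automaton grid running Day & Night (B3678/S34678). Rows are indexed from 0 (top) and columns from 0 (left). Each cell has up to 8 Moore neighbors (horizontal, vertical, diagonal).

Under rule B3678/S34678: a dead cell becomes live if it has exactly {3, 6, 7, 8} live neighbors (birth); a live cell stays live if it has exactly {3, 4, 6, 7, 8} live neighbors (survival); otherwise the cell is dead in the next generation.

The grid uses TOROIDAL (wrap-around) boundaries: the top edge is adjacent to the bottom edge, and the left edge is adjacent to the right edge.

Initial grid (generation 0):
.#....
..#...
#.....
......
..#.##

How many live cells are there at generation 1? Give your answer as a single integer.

Answer: 4

Derivation:
Simulating step by step:
Generation 0 (given above): 6 live cells
Generation 1: 4 live cells
..##..
.#....
......
.....#
......
Population at generation 1: 4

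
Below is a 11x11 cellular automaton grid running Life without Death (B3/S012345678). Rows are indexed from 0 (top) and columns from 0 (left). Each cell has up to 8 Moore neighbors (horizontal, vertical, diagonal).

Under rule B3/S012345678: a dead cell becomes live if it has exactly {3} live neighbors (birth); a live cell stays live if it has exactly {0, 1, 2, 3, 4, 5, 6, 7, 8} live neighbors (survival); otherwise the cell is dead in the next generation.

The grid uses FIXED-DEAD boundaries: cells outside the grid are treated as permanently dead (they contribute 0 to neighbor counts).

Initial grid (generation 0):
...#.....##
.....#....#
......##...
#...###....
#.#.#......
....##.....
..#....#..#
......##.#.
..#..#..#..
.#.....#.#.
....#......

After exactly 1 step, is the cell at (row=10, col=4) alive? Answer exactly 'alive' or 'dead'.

Simulating step by step:
Generation 0 (given above): 29 live cells
Generation 1: 42 live cells
...#.....##
.....##..##
....#.##...
##.#####...
###.#.#....
.#..##.....
..#..#.##.#
......##.#.
..#..#..##.
.#.....###.
....#......

Cell (10,4) at generation 1: 1 -> alive

Answer: alive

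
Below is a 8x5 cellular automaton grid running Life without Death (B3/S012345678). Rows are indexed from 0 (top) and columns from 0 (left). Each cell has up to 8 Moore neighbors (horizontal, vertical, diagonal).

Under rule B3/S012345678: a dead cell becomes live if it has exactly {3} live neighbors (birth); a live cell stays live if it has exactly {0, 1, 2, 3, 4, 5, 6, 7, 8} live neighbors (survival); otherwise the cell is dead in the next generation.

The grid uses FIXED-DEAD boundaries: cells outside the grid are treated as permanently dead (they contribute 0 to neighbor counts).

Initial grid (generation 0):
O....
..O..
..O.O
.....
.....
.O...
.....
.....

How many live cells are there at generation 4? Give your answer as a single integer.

Answer: 14

Derivation:
Simulating step by step:
Generation 0 (given above): 5 live cells
Generation 1: 8 live cells
O....
.OOO.
..OOO
.....
.....
.O...
.....
.....
Generation 2: 13 live cells
OOO..
.OOOO
.OOOO
...O.
.....
.O...
.....
.....
Generation 3: 14 live cells
OOO..
.OOOO
.OOOO
...OO
.....
.O...
.....
.....
Generation 4: 14 live cells
OOO..
.OOOO
.OOOO
...OO
.....
.O...
.....
.....
Population at generation 4: 14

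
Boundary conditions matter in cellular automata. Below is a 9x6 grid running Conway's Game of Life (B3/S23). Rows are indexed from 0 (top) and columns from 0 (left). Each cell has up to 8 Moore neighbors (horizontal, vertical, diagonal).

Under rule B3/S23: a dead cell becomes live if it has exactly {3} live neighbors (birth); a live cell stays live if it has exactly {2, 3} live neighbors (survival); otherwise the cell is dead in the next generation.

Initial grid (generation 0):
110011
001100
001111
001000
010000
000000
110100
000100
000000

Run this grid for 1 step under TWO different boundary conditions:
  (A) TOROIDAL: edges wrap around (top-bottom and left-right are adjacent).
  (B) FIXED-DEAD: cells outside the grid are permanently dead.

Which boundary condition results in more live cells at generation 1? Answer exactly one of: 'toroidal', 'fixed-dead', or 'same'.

Answer: toroidal

Derivation:
Under TOROIDAL boundary, generation 1:
111111
000000
010010
011010
000000
111000
001000
001000
100011
Population = 19

Under FIXED-DEAD boundary, generation 1:
011110
000000
010010
011010
000000
111000
001000
001000
000000
Population = 14

Comparison: toroidal=19, fixed-dead=14 -> toroidal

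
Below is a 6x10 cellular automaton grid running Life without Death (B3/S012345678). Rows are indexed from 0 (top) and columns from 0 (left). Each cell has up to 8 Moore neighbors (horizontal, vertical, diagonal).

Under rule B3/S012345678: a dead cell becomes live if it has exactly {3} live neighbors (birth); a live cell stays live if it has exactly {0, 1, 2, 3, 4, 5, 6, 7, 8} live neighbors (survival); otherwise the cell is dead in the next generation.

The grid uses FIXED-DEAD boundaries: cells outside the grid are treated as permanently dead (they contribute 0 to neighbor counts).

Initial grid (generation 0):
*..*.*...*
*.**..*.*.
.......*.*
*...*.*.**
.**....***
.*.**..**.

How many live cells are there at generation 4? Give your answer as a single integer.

Simulating step by step:
Generation 0 (given above): 26 live cells
Generation 1: 43 live cells
******...*
*****.****
.*.*.***.*
**..*.*.**
***.******
.*.**..***
Generation 2: 46 live cells
********.*
*****.****
.*.*.***.*
**..*.*.**
***.******
**.**..***
Generation 3: 46 live cells
********.*
*****.****
.*.*.***.*
**..*.*.**
***.******
**.**..***
Generation 4: 46 live cells
********.*
*****.****
.*.*.***.*
**..*.*.**
***.******
**.**..***
Population at generation 4: 46

Answer: 46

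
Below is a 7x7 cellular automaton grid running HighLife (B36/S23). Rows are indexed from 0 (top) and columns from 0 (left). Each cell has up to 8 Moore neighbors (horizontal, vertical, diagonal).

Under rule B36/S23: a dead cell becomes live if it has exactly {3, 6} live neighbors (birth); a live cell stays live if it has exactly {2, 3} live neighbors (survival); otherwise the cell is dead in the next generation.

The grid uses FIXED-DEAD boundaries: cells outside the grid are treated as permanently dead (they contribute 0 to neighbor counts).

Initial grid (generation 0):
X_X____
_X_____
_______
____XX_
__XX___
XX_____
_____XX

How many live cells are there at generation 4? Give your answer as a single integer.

Answer: 0

Derivation:
Simulating step by step:
Generation 0 (given above): 11 live cells
Generation 1: 10 live cells
_X_____
_X_____
_______
___XX__
_XXXX__
_XX____
_______
Generation 2: 4 live cells
_______
_______
_______
____X__
_X__X__
_X_____
_______
Generation 3: 0 live cells
_______
_______
_______
_______
_______
_______
_______
Generation 4: 0 live cells
_______
_______
_______
_______
_______
_______
_______
Population at generation 4: 0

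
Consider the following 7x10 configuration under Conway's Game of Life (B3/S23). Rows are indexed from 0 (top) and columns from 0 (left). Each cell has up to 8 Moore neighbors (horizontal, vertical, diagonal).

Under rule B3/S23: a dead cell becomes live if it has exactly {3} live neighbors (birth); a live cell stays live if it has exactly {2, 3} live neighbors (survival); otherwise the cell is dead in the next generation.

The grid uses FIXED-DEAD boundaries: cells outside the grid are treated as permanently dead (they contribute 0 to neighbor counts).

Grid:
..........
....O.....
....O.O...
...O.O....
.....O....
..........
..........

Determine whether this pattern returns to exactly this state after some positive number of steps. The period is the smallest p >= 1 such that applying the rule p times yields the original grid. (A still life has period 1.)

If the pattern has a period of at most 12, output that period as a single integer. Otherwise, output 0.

Simulating and comparing each generation to the original:
Gen 0 (original, given above): 6 live cells
Gen 1: 6 live cells, differs from original
Gen 2: 6 live cells, MATCHES original -> period = 2

Answer: 2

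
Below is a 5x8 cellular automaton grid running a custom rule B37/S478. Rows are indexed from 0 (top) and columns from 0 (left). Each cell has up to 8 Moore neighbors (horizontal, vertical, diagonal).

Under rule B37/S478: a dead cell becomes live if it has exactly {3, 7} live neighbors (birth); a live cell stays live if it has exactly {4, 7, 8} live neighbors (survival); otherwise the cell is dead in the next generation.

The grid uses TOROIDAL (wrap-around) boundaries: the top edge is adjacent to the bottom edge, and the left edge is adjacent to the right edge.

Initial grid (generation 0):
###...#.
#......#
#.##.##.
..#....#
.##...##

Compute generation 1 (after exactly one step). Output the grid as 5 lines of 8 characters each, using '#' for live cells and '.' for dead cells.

Simulating step by step:
Generation 0 (given above): 17 live cells
Generation 1: 9 live cells
(generation 1 grid is the final answer)

Answer: ........
#..#.#..
........
..#..#.#
..##...#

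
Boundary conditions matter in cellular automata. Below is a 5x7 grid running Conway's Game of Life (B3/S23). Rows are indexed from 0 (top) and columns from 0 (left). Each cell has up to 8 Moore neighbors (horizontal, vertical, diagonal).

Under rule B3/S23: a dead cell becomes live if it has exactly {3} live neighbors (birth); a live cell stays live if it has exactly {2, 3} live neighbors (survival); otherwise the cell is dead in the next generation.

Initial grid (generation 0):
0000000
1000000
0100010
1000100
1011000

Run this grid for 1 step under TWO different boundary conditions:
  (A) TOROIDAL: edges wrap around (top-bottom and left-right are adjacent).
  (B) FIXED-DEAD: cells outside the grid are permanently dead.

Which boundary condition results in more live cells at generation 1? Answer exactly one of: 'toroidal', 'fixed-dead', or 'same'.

Under TOROIDAL boundary, generation 1:
0100000
0000000
1100001
1011101
0101000
Population = 11

Under FIXED-DEAD boundary, generation 1:
0000000
0000000
1100000
1011100
0101000
Population = 8

Comparison: toroidal=11, fixed-dead=8 -> toroidal

Answer: toroidal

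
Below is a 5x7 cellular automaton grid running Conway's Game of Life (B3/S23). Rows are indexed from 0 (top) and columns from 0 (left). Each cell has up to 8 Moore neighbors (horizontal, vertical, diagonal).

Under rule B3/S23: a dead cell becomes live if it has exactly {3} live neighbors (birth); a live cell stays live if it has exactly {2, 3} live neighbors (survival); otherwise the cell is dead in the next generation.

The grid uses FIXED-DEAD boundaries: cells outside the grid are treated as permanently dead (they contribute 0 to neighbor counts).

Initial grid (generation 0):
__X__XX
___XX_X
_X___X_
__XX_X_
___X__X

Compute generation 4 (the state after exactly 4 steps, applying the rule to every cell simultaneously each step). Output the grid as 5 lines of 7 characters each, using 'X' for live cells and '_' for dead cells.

Simulating step by step:
Generation 0 (given above): 13 live cells
Generation 1: 17 live cells
___XXXX
__XXX_X
_____XX
__XX_XX
__XXX__
Generation 2: 8 live cells
__X___X
__X____
_______
__X___X
__X_XX_
Generation 3: 4 live cells
_______
_______
_______
___X_X_
___X_X_
Generation 4: 0 live cells
(generation 4 grid is the final answer)

Answer: _______
_______
_______
_______
_______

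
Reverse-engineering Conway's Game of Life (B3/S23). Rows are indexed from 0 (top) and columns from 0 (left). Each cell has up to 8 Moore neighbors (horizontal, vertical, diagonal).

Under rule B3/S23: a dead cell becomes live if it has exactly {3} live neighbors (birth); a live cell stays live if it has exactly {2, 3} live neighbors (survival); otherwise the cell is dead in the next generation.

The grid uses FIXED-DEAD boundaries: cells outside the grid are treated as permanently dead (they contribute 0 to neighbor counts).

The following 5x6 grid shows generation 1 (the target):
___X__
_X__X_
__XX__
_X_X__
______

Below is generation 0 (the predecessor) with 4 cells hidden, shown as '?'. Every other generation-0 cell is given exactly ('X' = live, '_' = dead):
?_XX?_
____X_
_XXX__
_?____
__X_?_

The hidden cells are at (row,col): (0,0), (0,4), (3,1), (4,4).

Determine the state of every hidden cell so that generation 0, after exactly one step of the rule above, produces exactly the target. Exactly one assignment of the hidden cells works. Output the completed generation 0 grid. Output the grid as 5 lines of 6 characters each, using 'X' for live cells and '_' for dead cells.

Answer: __XX__
____X_
_XXX__
______
__X___

Derivation:
Hidden generation-0 cells (in order): (0,0), (0,4), (3,1), (4,4).
A hidden cell only influences target cells in its own 3x3 neighborhood. Try each of the 2^4 = 16 assignments, step the completed generation 0 forward once under B3/S23, and compare with the target:
  (0,0)=_ (0,4)=_ (3,1)=_ (4,4)=_ -> step reproduces the target at every cell -> ACCEPT
  (0,0)=_ (0,4)=_ (3,1)=_ (4,4)=X -> step gives (3,3)='_' but target has 'X' -> reject
  (0,0)=_ (0,4)=_ (3,1)=X (4,4)=_ -> step gives (2,1)='X' but target has '_' -> reject
  (0,0)=_ (0,4)=_ (3,1)=X (4,4)=X -> step gives (2,1)='X' but target has '_' -> reject
  (0,0)=_ (0,4)=X (3,1)=_ (4,4)=_ -> step gives (0,4)='X' but target has '_' -> reject
  (0,0)=_ (0,4)=X (3,1)=_ (4,4)=X -> step gives (0,4)='X' but target has '_' -> reject
  (0,0)=_ (0,4)=X (3,1)=X (4,4)=_ -> step gives (0,4)='X' but target has '_' -> reject
  (0,0)=_ (0,4)=X (3,1)=X (4,4)=X -> step gives (0,4)='X' but target has '_' -> reject
  (0,0)=X (0,4)=_ (3,1)=_ (4,4)=_ -> step gives (1,1)='_' but target has 'X' -> reject
  (0,0)=X (0,4)=_ (3,1)=_ (4,4)=X -> step gives (1,1)='_' but target has 'X' -> reject
  (0,0)=X (0,4)=_ (3,1)=X (4,4)=_ -> step gives (1,1)='_' but target has 'X' -> reject
  (0,0)=X (0,4)=_ (3,1)=X (4,4)=X -> step gives (1,1)='_' but target has 'X' -> reject
  (0,0)=X (0,4)=X (3,1)=_ (4,4)=_ -> step gives (0,4)='X' but target has '_' -> reject
  (0,0)=X (0,4)=X (3,1)=_ (4,4)=X -> step gives (0,4)='X' but target has '_' -> reject
  (0,0)=X (0,4)=X (3,1)=X (4,4)=_ -> step gives (0,4)='X' but target has '_' -> reject
  (0,0)=X (0,4)=X (3,1)=X (4,4)=X -> step gives (0,4)='X' but target has '_' -> reject
Unique solution: (0,0)=dead, (0,4)=dead, (3,1)=dead, (4,4)=dead.
Check: live-neighbor counts of every cell in the completed generation 0:
011221
135521
112221
134310
010100
Applying B3/S23 to generation 0 with these counts gives:
___X__
_X__X_
__XX__
_X_X__
______
which matches the target exactly.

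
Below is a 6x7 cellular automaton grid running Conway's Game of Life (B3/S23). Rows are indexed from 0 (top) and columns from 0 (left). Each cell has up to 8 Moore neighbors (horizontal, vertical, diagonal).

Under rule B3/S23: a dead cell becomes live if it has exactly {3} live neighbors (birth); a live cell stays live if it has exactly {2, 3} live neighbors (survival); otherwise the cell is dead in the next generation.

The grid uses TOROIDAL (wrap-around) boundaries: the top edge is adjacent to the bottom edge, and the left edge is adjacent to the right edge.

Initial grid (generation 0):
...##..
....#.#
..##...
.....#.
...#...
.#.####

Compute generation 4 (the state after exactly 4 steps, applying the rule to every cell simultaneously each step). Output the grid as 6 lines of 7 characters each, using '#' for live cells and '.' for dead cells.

Answer: ..####.
#######
.##....
...#...
...####
#......

Derivation:
Simulating step by step:
Generation 0 (given above): 13 live cells
Generation 1: 16 live cells
#.#...#
..#.##.
...###.
..###..
..##..#
.....#.
Generation 2: 13 live cells
.#.##.#
.##....
.......
.......
..#..#.
####.#.
Generation 3: 13 live cells
....###
####...
.......
.......
..###.#
#....#.
Generation 4: 19 live cells
(generation 4 grid is the final answer)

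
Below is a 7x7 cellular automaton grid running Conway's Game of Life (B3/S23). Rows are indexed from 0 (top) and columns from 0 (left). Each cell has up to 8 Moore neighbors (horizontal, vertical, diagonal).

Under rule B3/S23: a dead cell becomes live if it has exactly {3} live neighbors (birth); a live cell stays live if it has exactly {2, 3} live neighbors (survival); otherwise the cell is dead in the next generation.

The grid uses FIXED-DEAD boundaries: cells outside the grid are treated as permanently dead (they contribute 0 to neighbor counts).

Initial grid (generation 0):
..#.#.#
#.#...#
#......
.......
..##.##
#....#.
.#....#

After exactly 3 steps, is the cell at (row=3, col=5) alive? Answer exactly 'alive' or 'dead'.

Answer: alive

Derivation:
Simulating step by step:
Generation 0 (given above): 15 live cells
Generation 1: 13 live cells
.#.#.#.
...#.#.
.#.....
.......
....###
.##.##.
.......
Generation 2: 8 live cells
..#....
.......
.......
.....#.
...##.#
...##.#
.......
Generation 3: 6 live cells
.......
.......
.......
....##.
...#..#
...##..
.......

Cell (3,5) at generation 3: 1 -> alive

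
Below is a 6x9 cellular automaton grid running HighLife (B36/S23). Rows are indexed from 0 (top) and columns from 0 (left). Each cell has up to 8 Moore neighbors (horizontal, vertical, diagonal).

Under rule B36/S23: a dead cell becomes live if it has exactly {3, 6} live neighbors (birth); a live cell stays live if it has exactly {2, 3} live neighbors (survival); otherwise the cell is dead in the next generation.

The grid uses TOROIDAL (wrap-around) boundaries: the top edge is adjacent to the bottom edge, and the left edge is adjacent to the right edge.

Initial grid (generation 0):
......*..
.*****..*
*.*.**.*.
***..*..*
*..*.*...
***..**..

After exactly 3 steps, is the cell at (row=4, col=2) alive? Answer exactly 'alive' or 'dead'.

Answer: alive

Derivation:
Simulating step by step:
Generation 0 (given above): 25 live cells
Generation 1: 19 live cells
......**.
***....**
...*...*.
..*..*...
...*.*...
***.***..
Generation 2: 18 live cells
.*.*.....
***......
*..*..**.
..**..*..
...*.....
.****..*.
Generation 3: 18 live cells
....*....
*..*....*
*..*..***
..***.**.
.**......
.*..*....

Cell (4,2) at generation 3: 1 -> alive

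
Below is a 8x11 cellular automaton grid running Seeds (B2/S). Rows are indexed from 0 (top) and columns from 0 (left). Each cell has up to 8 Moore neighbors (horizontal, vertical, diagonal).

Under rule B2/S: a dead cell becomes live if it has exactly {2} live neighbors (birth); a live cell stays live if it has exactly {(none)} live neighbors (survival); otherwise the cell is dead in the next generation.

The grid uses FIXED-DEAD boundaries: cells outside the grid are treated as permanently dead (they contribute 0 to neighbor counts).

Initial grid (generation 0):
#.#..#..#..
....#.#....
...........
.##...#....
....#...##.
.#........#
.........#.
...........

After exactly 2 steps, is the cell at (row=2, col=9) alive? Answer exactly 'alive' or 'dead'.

Simulating step by step:
Generation 0 (given above): 15 live cells
Generation 1: 24 live cells
.#.##.##...
.#.#...#...
.###..##...
...#.#.###.
#..#.#.#..#
...........
..........#
...........
Generation 2: 13 live cells
#....#..#..
...........
#....#...#.
#.........#
..#........
....#.#..##
...........
...........

Cell (2,9) at generation 2: 1 -> alive

Answer: alive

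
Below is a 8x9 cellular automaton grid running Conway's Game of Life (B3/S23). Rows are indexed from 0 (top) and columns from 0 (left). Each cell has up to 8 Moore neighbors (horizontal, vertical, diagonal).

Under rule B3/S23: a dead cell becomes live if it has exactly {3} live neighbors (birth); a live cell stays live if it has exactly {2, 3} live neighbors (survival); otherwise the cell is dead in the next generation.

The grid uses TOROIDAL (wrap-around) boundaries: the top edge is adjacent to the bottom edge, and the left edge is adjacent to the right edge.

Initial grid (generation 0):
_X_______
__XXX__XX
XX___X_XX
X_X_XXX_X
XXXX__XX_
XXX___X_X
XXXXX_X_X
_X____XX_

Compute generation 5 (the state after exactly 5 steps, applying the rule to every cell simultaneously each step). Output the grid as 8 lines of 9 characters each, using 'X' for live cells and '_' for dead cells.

Simulating step by step:
Generation 0 (given above): 38 live cells
Generation 1: 21 live cells
XX_X__X_X
__XXX_XX_
_________
____X____
____X____
____X_X__
___X__X__
___X_XXXX
Generation 2: 21 live cells
XX_______
XXXXXXXXX
____XX___
_________
___XX____
___XX____
___X_____
___X_X__X
Generation 3: 20 live cells
_________
__XX__XXX
XXX____XX
___X_X___
___XX____
__X______
__XX_____
X_X_X____
Generation 4: 22 live cells
_XX____XX
__XX__X__
XX__X____
XX_X____X
__XXX____
__X_X____
__X______
_XX______
Generation 5: 16 live cells
(generation 5 grid is the final answer)

Answer: X______X_
___X___XX
____X___X
________X
X___X____
_XX_X____
__X______
X__X_____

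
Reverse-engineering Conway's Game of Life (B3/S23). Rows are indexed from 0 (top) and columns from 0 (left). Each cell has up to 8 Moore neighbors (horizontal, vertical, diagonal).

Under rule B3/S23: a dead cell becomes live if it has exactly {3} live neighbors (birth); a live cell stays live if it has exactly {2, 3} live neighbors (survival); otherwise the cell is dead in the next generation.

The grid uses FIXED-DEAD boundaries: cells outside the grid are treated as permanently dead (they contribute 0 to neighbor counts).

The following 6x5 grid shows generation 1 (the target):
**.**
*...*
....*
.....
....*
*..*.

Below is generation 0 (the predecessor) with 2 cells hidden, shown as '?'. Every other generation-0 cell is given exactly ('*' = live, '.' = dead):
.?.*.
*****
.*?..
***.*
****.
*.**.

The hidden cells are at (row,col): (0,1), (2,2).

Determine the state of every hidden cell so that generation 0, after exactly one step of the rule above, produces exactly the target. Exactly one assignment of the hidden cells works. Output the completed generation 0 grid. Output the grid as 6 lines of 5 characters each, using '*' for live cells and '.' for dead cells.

Hidden generation-0 cells (in order): (0,1), (2,2).
A hidden cell only influences target cells in its own 3x3 neighborhood. Try each of the 2^2 = 4 assignments, step the completed generation 0 forward once under B3/S23, and compare with the target:
  (0,1)=. (2,2)=. -> step gives (0,0)='.' but target has '*' -> reject
  (0,1)=. (2,2)=* -> step gives (0,0)='.' but target has '*' -> reject
  (0,1)=* (2,2)=. -> step gives (1,3)='*' but target has '.' -> reject
  (0,1)=* (2,2)=* -> step reproduces the target at every cell -> ACCEPT
Unique solution: (0,1)=live, (2,2)=live.
Check: live-neighbor counts of every cell in the completed generation 0:
33533
35642
57663
47651
47653
25432
Applying B3/S23 to generation 0 with these counts gives:
**.**
*...*
....*
.....
....*
*..*.
which matches the target exactly.

Answer: .*.*.
*****
.**..
***.*
****.
*.**.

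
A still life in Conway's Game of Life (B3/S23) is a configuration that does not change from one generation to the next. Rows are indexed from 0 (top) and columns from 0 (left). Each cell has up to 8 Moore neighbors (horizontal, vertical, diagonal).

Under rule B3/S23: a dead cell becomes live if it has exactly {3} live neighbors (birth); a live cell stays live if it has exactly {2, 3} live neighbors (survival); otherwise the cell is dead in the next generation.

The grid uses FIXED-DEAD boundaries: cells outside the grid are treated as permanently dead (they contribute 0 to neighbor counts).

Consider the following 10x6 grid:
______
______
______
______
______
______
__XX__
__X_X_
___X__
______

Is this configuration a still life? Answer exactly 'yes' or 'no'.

Compute generation 1 and compare to generation 0 (given above):
Generation 1:
______
______
______
______
______
______
__XX__
__X_X_
___X__
______
The grids are IDENTICAL -> still life.

Answer: yes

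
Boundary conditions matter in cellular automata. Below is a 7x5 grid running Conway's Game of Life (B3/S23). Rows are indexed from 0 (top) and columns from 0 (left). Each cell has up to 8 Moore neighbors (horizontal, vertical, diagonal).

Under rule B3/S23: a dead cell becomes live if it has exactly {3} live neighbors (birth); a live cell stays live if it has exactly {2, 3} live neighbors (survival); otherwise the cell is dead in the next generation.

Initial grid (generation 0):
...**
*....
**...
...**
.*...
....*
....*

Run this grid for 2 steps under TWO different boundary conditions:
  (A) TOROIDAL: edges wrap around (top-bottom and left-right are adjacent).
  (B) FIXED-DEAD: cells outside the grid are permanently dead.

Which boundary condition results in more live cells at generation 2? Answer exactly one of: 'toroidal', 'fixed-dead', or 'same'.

Under TOROIDAL boundary, generation 2:
...*.
..*..
....*
..*..
..**.
.*.*.
.*.*.
Population = 10

Under FIXED-DEAD boundary, generation 2:
.....
**...
.....
*.**.
.***.
.....
.....
Population = 8

Comparison: toroidal=10, fixed-dead=8 -> toroidal

Answer: toroidal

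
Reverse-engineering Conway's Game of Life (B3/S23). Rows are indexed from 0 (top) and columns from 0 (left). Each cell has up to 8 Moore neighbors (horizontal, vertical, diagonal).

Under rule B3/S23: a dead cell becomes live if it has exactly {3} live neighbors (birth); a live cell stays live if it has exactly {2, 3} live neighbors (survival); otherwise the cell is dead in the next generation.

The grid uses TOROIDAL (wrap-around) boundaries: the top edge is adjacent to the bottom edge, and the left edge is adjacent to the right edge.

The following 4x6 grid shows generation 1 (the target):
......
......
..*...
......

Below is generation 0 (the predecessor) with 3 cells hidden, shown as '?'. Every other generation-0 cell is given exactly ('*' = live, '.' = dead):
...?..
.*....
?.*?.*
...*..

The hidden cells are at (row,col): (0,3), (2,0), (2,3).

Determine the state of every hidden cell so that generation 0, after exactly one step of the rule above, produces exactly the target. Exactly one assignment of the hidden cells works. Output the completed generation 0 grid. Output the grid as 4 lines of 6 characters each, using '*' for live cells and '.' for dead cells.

Hidden generation-0 cells (in order): (0,3), (2,0), (2,3).
A hidden cell only influences target cells in its own 3x3 neighborhood. Try each of the 2^3 = 8 assignments, step the completed generation 0 forward once under B3/S23, and compare with the target:
  (0,3)=. (2,0)=. (2,3)=. -> step reproduces the target at every cell -> ACCEPT
  (0,3)=. (2,0)=. (2,3)=* -> step gives (1,2)='*' but target has '.' -> reject
  (0,3)=. (2,0)=* (2,3)=. -> step gives (1,0)='*' but target has '.' -> reject
  (0,3)=. (2,0)=* (2,3)=* -> step gives (1,0)='*' but target has '.' -> reject
  (0,3)=* (2,0)=. (2,3)=. -> step gives (0,2)='*' but target has '.' -> reject
  (0,3)=* (2,0)=. (2,3)=* -> step gives (0,2)='*' but target has '.' -> reject
  (0,3)=* (2,0)=* (2,3)=. -> step gives (0,2)='*' but target has '.' -> reject
  (0,3)=* (2,0)=* (2,3)=* -> step gives (0,2)='*' but target has '.' -> reject
Unique solution: (0,3)=dead, (2,0)=dead, (2,3)=dead.
Check: live-neighbor counts of every cell in the completed generation 0:
112110
212111
222220
112121
Applying B3/S23 to generation 0 with these counts gives:
......
......
..*...
......
which matches the target exactly.

Answer: ......
.*....
..*..*
...*..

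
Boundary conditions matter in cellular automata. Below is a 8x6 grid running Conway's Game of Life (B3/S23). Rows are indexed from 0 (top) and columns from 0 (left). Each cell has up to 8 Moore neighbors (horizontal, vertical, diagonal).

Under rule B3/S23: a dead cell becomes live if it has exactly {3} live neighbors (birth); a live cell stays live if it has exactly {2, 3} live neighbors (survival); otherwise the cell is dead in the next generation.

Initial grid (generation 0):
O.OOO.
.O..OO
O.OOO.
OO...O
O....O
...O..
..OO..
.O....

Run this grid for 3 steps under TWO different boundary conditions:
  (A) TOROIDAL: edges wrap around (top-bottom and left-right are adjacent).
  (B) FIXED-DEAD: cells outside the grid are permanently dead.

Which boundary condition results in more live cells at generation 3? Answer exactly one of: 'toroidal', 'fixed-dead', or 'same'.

Under TOROIDAL boundary, generation 3:
.O....
OO...O
.OOO..
OO....
.OO...
.OO...
.OO.OO
.O...O
Population = 19

Under FIXED-DEAD boundary, generation 3:
.OOOOO
O....O
O.....
O.....
......
....OO
..O.O.
..OO..
Population = 15

Comparison: toroidal=19, fixed-dead=15 -> toroidal

Answer: toroidal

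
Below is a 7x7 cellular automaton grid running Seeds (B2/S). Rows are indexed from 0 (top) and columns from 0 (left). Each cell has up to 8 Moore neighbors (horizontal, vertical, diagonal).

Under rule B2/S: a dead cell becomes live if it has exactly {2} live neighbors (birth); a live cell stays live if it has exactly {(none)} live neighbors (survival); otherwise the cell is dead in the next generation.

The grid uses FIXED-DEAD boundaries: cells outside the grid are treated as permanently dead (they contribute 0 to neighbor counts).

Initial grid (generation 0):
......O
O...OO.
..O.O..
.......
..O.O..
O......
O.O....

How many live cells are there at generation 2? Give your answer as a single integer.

Answer: 11

Derivation:
Simulating step by step:
Generation 0 (given above): 11 live cells
Generation 1: 11 live cells
....O..
.O....O
.O.....
.OO.OO.
.O.O...
..O....
.......
Generation 2: 11 live cells
.....O.
O.O..O.
...OO.O
.......
O....O.
.O.O...
.......
Population at generation 2: 11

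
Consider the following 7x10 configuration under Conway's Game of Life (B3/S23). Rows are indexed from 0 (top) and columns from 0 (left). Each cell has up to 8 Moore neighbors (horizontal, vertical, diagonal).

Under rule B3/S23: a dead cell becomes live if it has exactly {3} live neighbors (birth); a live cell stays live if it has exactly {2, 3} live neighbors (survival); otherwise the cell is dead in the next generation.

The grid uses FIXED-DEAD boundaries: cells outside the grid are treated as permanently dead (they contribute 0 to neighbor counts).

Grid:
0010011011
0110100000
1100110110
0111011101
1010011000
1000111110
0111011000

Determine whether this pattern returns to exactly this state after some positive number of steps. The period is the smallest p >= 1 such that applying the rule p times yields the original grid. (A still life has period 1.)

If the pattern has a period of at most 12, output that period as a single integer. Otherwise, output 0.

Answer: 0

Derivation:
Simulating and comparing each generation to the original:
Gen 0 (original, given above): 36 live cells
Gen 1: 18 live cells, differs from original
Gen 2: 17 live cells, differs from original
Gen 3: 16 live cells, differs from original
Gen 4: 8 live cells, differs from original
Gen 5: 4 live cells, differs from original
Gen 6: 3 live cells, differs from original
Gen 7: 3 live cells, differs from original
Gen 8: 3 live cells, differs from original
Gen 9: 3 live cells, differs from original
Gen 10: 3 live cells, differs from original
Gen 11: 3 live cells, differs from original
Gen 12: 3 live cells, differs from original
No period found within 12 steps.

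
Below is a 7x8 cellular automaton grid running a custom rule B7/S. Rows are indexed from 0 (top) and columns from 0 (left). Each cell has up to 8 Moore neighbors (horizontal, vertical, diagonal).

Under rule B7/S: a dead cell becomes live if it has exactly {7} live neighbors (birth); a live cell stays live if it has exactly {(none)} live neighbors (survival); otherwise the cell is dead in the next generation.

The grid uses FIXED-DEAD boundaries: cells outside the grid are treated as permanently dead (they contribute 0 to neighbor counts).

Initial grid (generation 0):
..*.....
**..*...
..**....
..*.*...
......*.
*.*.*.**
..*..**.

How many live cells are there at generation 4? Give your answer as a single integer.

Simulating step by step:
Generation 0 (given above): 17 live cells
Generation 1: 0 live cells
........
........
........
........
........
........
........
Generation 2: 0 live cells
........
........
........
........
........
........
........
Generation 3: 0 live cells
........
........
........
........
........
........
........
Generation 4: 0 live cells
........
........
........
........
........
........
........
Population at generation 4: 0

Answer: 0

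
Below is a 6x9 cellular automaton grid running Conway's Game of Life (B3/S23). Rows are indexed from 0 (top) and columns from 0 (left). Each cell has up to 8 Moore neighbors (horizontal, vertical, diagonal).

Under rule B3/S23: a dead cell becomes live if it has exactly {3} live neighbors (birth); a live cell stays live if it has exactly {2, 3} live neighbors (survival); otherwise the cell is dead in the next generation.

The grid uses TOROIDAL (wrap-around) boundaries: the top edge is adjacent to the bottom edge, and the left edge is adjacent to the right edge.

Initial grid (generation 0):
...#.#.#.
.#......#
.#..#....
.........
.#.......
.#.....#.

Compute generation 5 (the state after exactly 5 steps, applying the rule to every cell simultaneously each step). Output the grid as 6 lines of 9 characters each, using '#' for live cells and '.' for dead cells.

Simulating step by step:
Generation 0 (given above): 10 live cells
Generation 1: 11 live cells
#.#...###
#.#.#....
#........
.........
.........
..#...#..
Generation 2: 13 live cells
#.#..####
#..#...#.
.#.......
.........
.........
.#....#.#
Generation 3: 9 live cells
..#..#...
#.#....#.
.........
.........
.........
.#...##.#
Generation 4: 8 live cells
#.#..#.##
.#.......
.........
.........
.........
.....##..
Generation 5: 12 live cells
(generation 5 grid is the final answer)

Answer: ##...#.##
##......#
.........
.........
.........
.....####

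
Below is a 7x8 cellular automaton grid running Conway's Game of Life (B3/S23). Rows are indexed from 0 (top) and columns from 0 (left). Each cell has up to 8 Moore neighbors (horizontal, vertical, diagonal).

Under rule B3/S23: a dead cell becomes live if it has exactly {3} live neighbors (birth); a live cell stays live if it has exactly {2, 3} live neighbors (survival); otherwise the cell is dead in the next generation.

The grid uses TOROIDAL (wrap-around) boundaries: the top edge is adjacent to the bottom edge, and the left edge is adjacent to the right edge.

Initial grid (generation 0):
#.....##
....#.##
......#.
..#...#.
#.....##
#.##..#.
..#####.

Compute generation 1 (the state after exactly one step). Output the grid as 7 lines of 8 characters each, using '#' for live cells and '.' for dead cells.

Answer: #.......
#.......
......#.
.....##.
#.##.##.
#.#.....
#.#.#...

Derivation:
Simulating step by step:
Generation 0 (given above): 21 live cells
Generation 1: 15 live cells
(generation 1 grid is the final answer)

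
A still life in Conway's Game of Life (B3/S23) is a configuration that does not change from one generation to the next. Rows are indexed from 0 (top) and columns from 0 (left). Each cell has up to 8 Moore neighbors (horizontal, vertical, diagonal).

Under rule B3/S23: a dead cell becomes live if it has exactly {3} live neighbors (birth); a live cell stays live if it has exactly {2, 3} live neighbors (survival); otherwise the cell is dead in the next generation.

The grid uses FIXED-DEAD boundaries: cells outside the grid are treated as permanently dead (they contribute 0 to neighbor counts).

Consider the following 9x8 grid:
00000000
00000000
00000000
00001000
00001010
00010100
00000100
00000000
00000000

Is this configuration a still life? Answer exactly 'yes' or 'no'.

Answer: no

Derivation:
Compute generation 1 and compare to generation 0 (given above):
Generation 1:
00000000
00000000
00000000
00000100
00011000
00000110
00001000
00000000
00000000
Cell (3,4) differs: gen0=1 vs gen1=0 -> NOT a still life.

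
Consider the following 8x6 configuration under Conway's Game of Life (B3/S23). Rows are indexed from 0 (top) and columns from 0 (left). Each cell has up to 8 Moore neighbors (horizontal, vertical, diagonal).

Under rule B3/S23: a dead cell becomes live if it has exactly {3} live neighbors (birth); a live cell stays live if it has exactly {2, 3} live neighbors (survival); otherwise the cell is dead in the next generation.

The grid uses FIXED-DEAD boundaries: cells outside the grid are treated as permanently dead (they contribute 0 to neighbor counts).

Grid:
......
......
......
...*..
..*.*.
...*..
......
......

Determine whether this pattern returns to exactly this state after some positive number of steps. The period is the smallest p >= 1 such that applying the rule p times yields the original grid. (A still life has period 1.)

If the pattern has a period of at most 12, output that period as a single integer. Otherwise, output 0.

Simulating and comparing each generation to the original:
Gen 0 (original, given above): 4 live cells
Gen 1: 4 live cells, MATCHES original -> period = 1

Answer: 1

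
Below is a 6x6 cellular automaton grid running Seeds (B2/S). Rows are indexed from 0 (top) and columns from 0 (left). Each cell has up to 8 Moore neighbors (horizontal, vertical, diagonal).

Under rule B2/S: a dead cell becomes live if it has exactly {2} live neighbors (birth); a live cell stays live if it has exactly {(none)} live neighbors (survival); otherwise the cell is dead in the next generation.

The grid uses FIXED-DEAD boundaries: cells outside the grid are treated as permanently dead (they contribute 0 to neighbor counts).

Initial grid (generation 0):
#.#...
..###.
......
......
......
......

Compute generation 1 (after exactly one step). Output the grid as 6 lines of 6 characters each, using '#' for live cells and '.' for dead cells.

Simulating step by step:
Generation 0 (given above): 5 live cells
Generation 1: 3 live cells
(generation 1 grid is the final answer)

Answer: ....#.
......
..#.#.
......
......
......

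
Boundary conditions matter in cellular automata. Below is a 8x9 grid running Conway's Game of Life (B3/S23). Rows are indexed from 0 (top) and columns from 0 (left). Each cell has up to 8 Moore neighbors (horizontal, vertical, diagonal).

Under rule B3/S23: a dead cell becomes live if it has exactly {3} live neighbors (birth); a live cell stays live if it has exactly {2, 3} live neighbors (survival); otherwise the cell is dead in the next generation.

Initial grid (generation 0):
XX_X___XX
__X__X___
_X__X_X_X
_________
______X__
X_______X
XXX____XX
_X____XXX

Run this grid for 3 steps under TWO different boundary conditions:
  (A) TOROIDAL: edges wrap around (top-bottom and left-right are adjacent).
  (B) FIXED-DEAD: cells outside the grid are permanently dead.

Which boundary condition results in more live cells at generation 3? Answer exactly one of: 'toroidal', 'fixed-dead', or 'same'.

Under TOROIDAL boundary, generation 3:
__X___X__
______X__
__XX__X__
_________
_________
_________
_________
___X_____
Population = 7

Under FIXED-DEAD boundary, generation 3:
_XX___X__
_X____X__
__XX___X_
_________
_________
_X_______
X_X______
_________
Population = 11

Comparison: toroidal=7, fixed-dead=11 -> fixed-dead

Answer: fixed-dead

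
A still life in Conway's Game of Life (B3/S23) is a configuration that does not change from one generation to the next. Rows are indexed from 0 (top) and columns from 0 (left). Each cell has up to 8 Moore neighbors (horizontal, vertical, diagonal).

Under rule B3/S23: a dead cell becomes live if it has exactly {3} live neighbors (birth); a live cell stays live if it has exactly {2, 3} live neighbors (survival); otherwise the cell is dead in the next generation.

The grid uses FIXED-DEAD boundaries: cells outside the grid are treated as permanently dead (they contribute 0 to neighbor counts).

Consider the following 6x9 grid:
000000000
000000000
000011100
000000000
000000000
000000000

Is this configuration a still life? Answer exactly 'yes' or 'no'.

Compute generation 1 and compare to generation 0 (given above):
Generation 1:
000000000
000001000
000001000
000001000
000000000
000000000
Cell (1,5) differs: gen0=0 vs gen1=1 -> NOT a still life.

Answer: no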